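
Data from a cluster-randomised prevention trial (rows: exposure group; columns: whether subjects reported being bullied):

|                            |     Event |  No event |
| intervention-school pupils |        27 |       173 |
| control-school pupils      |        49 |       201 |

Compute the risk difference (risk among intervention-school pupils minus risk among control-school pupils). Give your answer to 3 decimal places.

-0.061

risk, intervention-school pupils = 27/200 = 0.1350
risk, control-school pupils = 49/250 = 0.1960
risk difference = 0.1350 − 0.1960 = -0.061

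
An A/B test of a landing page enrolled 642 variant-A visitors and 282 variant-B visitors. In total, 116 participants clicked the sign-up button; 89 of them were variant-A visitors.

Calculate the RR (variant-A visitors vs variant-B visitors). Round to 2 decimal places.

variant-A visitors without the outcome: 642 − 89 = 553
variant-B visitors with the outcome: 116 − 89 = 27
variant-B visitors without the outcome: 282 − 27 = 255
risk, variant-A visitors = 89/642 = 0.1386
risk, variant-B visitors = 27/282 = 0.0957
RR = 0.1386 / 0.0957 = 1.45

1.45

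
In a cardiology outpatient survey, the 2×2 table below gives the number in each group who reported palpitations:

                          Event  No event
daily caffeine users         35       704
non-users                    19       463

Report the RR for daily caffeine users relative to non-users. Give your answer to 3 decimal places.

risk, daily caffeine users = 35/739 = 0.04736
risk, non-users = 19/482 = 0.03942
RR = 0.04736 / 0.03942 = 1.201

RR ≈ 1.201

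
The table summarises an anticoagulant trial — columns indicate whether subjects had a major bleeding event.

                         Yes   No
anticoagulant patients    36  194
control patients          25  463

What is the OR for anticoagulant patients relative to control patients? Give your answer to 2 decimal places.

odds, anticoagulant patients = 36/194 = 0.1856
odds, control patients = 25/463 = 0.0540
OR = 0.1856 / 0.0540 = 3.44

3.44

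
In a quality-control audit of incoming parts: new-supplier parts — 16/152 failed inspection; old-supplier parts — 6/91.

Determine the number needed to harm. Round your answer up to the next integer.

risk, new-supplier parts = 16/152 = 0.105263
risk, old-supplier parts = 6/91 = 0.065934
absolute risk difference = 0.039329
1 / 0.039329 = 25.427 → round up → 26

NNH: 26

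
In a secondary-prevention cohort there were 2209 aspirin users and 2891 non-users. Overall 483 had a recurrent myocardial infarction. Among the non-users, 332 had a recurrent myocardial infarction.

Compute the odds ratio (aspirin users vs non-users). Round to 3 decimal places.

0.566

aspirin users with the outcome: 483 − 332 = 151
aspirin users without the outcome: 2209 − 151 = 2058
non-users without the outcome: 2891 − 332 = 2559
odds, aspirin users = 151/2058 = 0.0734
odds, non-users = 332/2559 = 0.1297
OR = 0.0734 / 0.1297 = 0.566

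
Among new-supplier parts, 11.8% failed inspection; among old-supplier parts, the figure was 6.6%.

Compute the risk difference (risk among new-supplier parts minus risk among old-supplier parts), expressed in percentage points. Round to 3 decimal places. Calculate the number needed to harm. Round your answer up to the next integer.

RD = 5.200; NNH = 20

risk difference = 0.1180 − 0.0660 = 0.0520 → 5.200 percentage points
absolute risk difference = 0.052000
1 / 0.052000 = 19.231 → round up → 20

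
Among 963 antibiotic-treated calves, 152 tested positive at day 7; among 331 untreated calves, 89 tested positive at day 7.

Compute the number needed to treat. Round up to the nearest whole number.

risk, antibiotic-treated calves = 152/963 = 0.157840
risk, untreated calves = 89/331 = 0.268882
absolute risk difference = 0.111042
1 / 0.111042 = 9.006 → round up → 10

NNT: 10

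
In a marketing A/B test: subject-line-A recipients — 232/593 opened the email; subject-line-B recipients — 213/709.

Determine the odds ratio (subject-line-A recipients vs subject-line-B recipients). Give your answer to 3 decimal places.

OR ≈ 1.497

odds, subject-line-A recipients = 232/361 = 0.6427
odds, subject-line-B recipients = 213/496 = 0.4294
OR = 0.6427 / 0.4294 = 1.497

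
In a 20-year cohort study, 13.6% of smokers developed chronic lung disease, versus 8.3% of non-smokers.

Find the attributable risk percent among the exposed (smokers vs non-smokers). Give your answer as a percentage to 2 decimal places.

AR% = (0.1360 − 0.0830) / 0.1360 = 0.3897 → 38.97%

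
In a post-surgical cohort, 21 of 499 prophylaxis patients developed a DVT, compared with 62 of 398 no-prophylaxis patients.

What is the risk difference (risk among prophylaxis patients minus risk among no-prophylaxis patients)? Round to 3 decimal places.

risk, prophylaxis patients = 21/499 = 0.04208
risk, no-prophylaxis patients = 62/398 = 0.15578
risk difference = 0.04208 − 0.15578 = -0.114

-0.114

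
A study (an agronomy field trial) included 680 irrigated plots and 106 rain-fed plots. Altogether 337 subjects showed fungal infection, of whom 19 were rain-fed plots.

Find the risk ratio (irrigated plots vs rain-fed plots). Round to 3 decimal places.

2.609

irrigated plots with the outcome: 337 − 19 = 318
irrigated plots without the outcome: 680 − 318 = 362
rain-fed plots without the outcome: 106 − 19 = 87
risk, irrigated plots = 318/680 = 0.4676
risk, rain-fed plots = 19/106 = 0.1792
RR = 0.4676 / 0.1792 = 2.609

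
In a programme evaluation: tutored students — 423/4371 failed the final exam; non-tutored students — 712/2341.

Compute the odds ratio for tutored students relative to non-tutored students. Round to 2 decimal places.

OR = 0.25

odds, tutored students = 423/3948 = 0.1071
odds, non-tutored students = 712/1629 = 0.4371
OR = 0.1071 / 0.4371 = 0.25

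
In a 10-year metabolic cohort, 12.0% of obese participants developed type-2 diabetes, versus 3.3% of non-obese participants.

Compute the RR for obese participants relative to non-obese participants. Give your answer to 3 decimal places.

RR = 0.12000 / 0.03300 = 3.636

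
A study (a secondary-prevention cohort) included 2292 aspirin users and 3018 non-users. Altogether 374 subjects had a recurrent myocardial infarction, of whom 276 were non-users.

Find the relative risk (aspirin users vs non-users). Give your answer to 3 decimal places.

aspirin users with the outcome: 374 − 276 = 98
aspirin users without the outcome: 2292 − 98 = 2194
non-users without the outcome: 3018 − 276 = 2742
risk, aspirin users = 98/2292 = 0.04276
risk, non-users = 276/3018 = 0.09145
RR = 0.04276 / 0.09145 = 0.468

0.468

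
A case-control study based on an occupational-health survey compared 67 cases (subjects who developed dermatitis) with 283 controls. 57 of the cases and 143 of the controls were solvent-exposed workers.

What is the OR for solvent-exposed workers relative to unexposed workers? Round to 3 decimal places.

OR = (57 × 140) / (143 × 10) = 7980/1430 ≈ 5.580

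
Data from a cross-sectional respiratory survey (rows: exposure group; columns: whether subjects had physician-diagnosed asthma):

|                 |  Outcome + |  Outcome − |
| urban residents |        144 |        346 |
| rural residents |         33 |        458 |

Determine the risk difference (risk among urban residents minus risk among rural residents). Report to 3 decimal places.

RD: 0.227

risk, urban residents = 144/490 = 0.2939
risk, rural residents = 33/491 = 0.0672
risk difference = 0.2939 − 0.0672 = 0.227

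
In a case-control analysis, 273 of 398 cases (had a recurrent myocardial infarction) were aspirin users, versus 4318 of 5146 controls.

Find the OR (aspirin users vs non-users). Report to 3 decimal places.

OR ≈ 0.419

odds, aspirin users = 273/4318 = 0.0632
odds, non-users = 125/828 = 0.1510
OR = 0.0632 / 0.1510 = 0.419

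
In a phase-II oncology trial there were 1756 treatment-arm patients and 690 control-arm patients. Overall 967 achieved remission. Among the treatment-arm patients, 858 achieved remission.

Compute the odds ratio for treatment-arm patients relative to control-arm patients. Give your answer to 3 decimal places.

treatment-arm patients without the outcome: 1756 − 858 = 898
control-arm patients with the outcome: 967 − 858 = 109
control-arm patients without the outcome: 690 − 109 = 581
odds, treatment-arm patients = 858/898 = 0.9555
odds, control-arm patients = 109/581 = 0.1876
OR = 0.9555 / 0.1876 = 5.093

5.093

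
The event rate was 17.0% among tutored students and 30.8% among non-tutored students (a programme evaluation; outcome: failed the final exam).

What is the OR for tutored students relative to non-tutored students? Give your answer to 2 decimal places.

0.46

odds, tutored students = 0.1700/0.8300 = 0.2048
odds, non-tutored students = 0.3080/0.6920 = 0.4451
OR = 0.2048 / 0.4451 = 0.46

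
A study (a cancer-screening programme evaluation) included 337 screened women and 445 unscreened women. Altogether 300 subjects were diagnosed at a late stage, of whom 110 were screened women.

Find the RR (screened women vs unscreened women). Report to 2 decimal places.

RR ≈ 0.76

screened women without the outcome: 337 − 110 = 227
unscreened women with the outcome: 300 − 110 = 190
unscreened women without the outcome: 445 − 190 = 255
risk, screened women = 110/337 = 0.3264
risk, unscreened women = 190/445 = 0.4270
RR = 0.3264 / 0.4270 = 0.76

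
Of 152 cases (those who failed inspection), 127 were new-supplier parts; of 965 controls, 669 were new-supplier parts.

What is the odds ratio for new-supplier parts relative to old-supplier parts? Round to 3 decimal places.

OR = (127 × 296) / (669 × 25) = 37592/16725 ≈ 2.248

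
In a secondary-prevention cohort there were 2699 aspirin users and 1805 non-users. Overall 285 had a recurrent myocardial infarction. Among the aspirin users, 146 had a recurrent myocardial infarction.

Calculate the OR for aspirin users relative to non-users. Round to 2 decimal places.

aspirin users without the outcome: 2699 − 146 = 2553
non-users with the outcome: 285 − 146 = 139
non-users without the outcome: 1805 − 139 = 1666
odds, aspirin users = 146/2553 = 0.0572
odds, non-users = 139/1666 = 0.0834
OR = 0.0572 / 0.0834 = 0.69

OR ≈ 0.69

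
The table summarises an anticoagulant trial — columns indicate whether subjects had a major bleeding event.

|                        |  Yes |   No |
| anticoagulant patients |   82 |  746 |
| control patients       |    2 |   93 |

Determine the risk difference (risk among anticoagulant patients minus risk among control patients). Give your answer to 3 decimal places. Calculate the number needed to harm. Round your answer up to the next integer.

risk, anticoagulant patients = 82/828 = 0.09903
risk, control patients = 2/95 = 0.02105
risk difference = 0.09903 − 0.02105 = 0.078
absolute risk difference = 0.077981
1 / 0.077981 = 12.824 → round up → 13

RD = 0.078; NNH = 13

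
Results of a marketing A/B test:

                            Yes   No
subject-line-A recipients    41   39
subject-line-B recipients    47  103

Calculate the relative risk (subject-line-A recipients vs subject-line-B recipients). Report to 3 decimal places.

risk, subject-line-A recipients = 41/80 = 0.5125
risk, subject-line-B recipients = 47/150 = 0.3133
RR = 0.5125 / 0.3133 = 1.636

1.636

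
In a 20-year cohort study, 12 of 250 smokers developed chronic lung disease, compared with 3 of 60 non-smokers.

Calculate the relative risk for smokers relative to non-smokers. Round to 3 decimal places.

0.960

risk, smokers = 12/250 = 0.04800
risk, non-smokers = 3/60 = 0.05000
RR = 0.04800 / 0.05000 = 0.960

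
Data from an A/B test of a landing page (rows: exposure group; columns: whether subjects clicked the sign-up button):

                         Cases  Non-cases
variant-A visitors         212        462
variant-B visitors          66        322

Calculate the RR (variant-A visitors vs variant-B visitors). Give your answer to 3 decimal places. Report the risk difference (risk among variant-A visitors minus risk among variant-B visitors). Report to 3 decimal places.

risk, variant-A visitors = 212/674 = 0.3145
risk, variant-B visitors = 66/388 = 0.1701
RR = 0.3145 / 0.1701 = 1.849
risk difference = 0.3145 − 0.1701 = 0.144

RR = 1.849; RD = 0.144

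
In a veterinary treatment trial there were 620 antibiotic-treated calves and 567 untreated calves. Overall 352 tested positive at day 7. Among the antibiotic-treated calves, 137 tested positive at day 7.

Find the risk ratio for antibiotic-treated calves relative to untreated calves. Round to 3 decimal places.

antibiotic-treated calves without the outcome: 620 − 137 = 483
untreated calves with the outcome: 352 − 137 = 215
untreated calves without the outcome: 567 − 215 = 352
risk, antibiotic-treated calves = 137/620 = 0.2210
risk, untreated calves = 215/567 = 0.3792
RR = 0.2210 / 0.3792 = 0.583

0.583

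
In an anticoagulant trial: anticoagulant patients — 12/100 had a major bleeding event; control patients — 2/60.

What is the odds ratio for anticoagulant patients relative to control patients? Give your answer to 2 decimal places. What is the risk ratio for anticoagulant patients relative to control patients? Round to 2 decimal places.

OR = (12 × 58) / (88 × 2) = 696/176 ≈ 3.95
risk, anticoagulant patients = 12/100 = 0.12000
risk, control patients = 2/60 = 0.03333
RR = 0.12000 / 0.03333 = 3.60

OR = 3.95; RR = 3.60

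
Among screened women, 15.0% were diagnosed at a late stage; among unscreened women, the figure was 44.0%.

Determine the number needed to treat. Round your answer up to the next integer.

absolute risk difference = 0.290000
1 / 0.290000 = 3.448 → round up → 4

4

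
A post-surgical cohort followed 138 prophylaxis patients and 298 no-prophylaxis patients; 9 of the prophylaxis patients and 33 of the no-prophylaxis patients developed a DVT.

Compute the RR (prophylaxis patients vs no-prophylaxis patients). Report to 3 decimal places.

risk, prophylaxis patients = 9/138 = 0.0652
risk, no-prophylaxis patients = 33/298 = 0.1107
RR = 0.0652 / 0.1107 = 0.589

0.589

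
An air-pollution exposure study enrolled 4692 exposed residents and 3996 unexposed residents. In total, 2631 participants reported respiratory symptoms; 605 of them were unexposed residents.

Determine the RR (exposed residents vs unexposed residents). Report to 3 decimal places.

exposed residents with the outcome: 2631 − 605 = 2026
exposed residents without the outcome: 4692 − 2026 = 2666
unexposed residents without the outcome: 3996 − 605 = 3391
risk, exposed residents = 2026/4692 = 0.4318
risk, unexposed residents = 605/3996 = 0.1514
RR = 0.4318 / 0.1514 = 2.852

RR ≈ 2.852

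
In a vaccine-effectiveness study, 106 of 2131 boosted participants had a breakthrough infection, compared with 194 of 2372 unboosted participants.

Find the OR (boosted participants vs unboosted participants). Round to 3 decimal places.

OR = (106 × 2178) / (2025 × 194) = 230868/392850 ≈ 0.588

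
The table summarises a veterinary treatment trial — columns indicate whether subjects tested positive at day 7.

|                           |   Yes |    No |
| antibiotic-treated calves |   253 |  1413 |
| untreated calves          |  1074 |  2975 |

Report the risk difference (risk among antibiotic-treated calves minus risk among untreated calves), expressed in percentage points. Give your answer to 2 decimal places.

RD = -11.34

risk, antibiotic-treated calves = 253/1666 = 0.1519
risk, untreated calves = 1074/4049 = 0.2653
risk difference = 0.1519 − 0.2653 = -0.1134 → -11.34 percentage points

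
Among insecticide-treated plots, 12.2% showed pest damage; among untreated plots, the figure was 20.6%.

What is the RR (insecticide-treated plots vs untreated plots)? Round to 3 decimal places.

RR = 0.1220 / 0.2060 = 0.592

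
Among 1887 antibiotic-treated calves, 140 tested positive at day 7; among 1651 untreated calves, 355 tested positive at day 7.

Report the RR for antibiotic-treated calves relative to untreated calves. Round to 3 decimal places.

0.345

risk, antibiotic-treated calves = 140/1887 = 0.0742
risk, untreated calves = 355/1651 = 0.2150
RR = 0.0742 / 0.2150 = 0.345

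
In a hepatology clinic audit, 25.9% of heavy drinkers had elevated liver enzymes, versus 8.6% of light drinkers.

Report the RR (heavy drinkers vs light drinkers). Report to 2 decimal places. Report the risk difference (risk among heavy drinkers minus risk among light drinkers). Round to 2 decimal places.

RR = 3.01; RD = 0.17

RR = 0.2590 / 0.0860 = 3.01
risk difference = 0.2590 − 0.0860 = 0.17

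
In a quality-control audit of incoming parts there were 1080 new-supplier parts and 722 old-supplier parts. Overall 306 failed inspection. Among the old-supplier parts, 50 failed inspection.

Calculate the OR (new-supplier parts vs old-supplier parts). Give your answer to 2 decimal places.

OR = 4.18

new-supplier parts with the outcome: 306 − 50 = 256
new-supplier parts without the outcome: 1080 − 256 = 824
old-supplier parts without the outcome: 722 − 50 = 672
odds, new-supplier parts = 256/824 = 0.3107
odds, old-supplier parts = 50/672 = 0.0744
OR = 0.3107 / 0.0744 = 4.18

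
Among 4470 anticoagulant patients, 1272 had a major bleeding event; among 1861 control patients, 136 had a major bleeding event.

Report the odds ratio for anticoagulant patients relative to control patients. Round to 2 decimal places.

OR = (1272 × 1725) / (3198 × 136) = 2194200/434928 ≈ 5.04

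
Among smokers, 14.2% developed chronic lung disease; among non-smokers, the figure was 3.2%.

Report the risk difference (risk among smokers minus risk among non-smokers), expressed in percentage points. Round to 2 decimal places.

11.00

risk difference = 0.14200 − 0.03200 = 0.11000 → 11.00 percentage points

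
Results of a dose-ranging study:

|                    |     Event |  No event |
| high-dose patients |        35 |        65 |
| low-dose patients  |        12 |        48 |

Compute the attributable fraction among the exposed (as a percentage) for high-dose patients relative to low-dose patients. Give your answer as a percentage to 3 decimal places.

42.857%

risk, high-dose patients = 35/100 = 0.3500
risk, low-dose patients = 12/60 = 0.2000
AR% = (0.3500 − 0.2000) / 0.3500 = 0.4286 → 42.857%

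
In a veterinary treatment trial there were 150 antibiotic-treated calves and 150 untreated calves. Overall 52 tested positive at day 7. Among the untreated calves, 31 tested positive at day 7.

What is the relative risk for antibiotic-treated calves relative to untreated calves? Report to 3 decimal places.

antibiotic-treated calves with the outcome: 52 − 31 = 21
antibiotic-treated calves without the outcome: 150 − 21 = 129
untreated calves without the outcome: 150 − 31 = 119
risk, antibiotic-treated calves = 21/150 = 0.1400
risk, untreated calves = 31/150 = 0.2067
RR = 0.1400 / 0.2067 = 0.677

0.677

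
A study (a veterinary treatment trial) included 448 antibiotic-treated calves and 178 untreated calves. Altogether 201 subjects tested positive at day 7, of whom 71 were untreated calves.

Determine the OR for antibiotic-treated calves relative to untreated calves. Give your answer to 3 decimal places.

0.616

antibiotic-treated calves with the outcome: 201 − 71 = 130
antibiotic-treated calves without the outcome: 448 − 130 = 318
untreated calves without the outcome: 178 − 71 = 107
OR = (130 × 107) / (318 × 71) = 13910/22578 ≈ 0.616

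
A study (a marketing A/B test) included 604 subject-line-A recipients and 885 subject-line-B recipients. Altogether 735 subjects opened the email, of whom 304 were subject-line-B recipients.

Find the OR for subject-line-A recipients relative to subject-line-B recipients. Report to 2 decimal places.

subject-line-A recipients with the outcome: 735 − 304 = 431
subject-line-A recipients without the outcome: 604 − 431 = 173
subject-line-B recipients without the outcome: 885 − 304 = 581
OR = (431 × 581) / (173 × 304) = 250411/52592 ≈ 4.76

4.76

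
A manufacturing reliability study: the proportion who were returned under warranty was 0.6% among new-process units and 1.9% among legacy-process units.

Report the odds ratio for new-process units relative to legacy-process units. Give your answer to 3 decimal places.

odds, new-process units = 0.00600/0.99400 = 0.00604
odds, legacy-process units = 0.01900/0.98100 = 0.01937
OR = 0.00604 / 0.01937 = 0.312

OR: 0.312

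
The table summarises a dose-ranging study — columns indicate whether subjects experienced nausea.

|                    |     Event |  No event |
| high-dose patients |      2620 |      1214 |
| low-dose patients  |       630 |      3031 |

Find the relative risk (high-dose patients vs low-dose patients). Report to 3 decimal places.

risk, high-dose patients = 2620/3834 = 0.6834
risk, low-dose patients = 630/3661 = 0.1721
RR = 0.6834 / 0.1721 = 3.971

RR = 3.971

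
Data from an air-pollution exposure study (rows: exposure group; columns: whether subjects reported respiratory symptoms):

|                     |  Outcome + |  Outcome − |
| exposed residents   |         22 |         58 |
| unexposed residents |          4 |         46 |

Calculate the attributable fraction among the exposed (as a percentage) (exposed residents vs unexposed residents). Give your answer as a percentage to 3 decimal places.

risk, exposed residents = 22/80 = 0.2750
risk, unexposed residents = 4/50 = 0.0800
AR% = (0.2750 − 0.0800) / 0.2750 = 0.7091 → 70.909%

AR%: 70.909%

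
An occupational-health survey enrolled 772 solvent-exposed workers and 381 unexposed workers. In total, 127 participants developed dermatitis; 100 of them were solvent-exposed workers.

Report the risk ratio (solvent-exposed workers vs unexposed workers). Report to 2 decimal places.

solvent-exposed workers without the outcome: 772 − 100 = 672
unexposed workers with the outcome: 127 − 100 = 27
unexposed workers without the outcome: 381 − 27 = 354
risk, solvent-exposed workers = 100/772 = 0.1295
risk, unexposed workers = 27/381 = 0.0709
RR = 0.1295 / 0.0709 = 1.83

RR: 1.83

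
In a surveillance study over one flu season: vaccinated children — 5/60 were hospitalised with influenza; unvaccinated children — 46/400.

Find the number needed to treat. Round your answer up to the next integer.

risk, vaccinated children = 5/60 = 0.083333
risk, unvaccinated children = 46/400 = 0.115000
absolute risk difference = 0.031667
1 / 0.031667 = 31.579 → round up → 32

32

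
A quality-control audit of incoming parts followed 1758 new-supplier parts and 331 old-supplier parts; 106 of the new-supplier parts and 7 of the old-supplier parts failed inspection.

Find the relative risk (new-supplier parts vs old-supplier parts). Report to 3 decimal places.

2.851

risk, new-supplier parts = 106/1758 = 0.06030
risk, old-supplier parts = 7/331 = 0.02115
RR = 0.06030 / 0.02115 = 2.851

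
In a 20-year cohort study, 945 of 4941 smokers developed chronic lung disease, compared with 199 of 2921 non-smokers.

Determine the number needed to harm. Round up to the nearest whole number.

9

risk, smokers = 945/4941 = 0.191257
risk, non-smokers = 199/2921 = 0.068127
absolute risk difference = 0.123129
1 / 0.123129 = 8.122 → round up → 9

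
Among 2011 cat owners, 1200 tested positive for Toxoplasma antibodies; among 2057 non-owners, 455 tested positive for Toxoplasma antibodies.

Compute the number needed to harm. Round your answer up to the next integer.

NNH ≈ 3

risk, cat owners = 1200/2011 = 0.596718
risk, non-owners = 455/2057 = 0.221196
absolute risk difference = 0.375522
1 / 0.375522 = 2.663 → round up → 3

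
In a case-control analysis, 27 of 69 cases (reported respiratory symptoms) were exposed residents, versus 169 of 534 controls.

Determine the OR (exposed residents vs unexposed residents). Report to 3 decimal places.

OR = (27 × 365) / (169 × 42) = 9855/7098 ≈ 1.388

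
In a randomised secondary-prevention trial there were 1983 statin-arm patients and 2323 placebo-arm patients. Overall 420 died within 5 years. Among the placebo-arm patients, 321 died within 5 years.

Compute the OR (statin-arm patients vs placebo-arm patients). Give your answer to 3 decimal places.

statin-arm patients with the outcome: 420 − 321 = 99
statin-arm patients without the outcome: 1983 − 99 = 1884
placebo-arm patients without the outcome: 2323 − 321 = 2002
odds, statin-arm patients = 99/1884 = 0.05255
odds, placebo-arm patients = 321/2002 = 0.16034
OR = 0.05255 / 0.16034 = 0.328

OR: 0.328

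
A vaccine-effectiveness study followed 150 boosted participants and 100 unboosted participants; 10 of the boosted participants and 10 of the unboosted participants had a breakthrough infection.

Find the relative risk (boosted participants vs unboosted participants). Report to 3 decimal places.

RR ≈ 0.667

risk, boosted participants = 10/150 = 0.0667
risk, unboosted participants = 10/100 = 0.1000
RR = 0.0667 / 0.1000 = 0.667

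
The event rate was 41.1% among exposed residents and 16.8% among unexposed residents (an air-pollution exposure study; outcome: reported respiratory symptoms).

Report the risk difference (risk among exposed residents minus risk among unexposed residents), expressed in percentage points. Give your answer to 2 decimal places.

risk difference = 0.4110 − 0.1680 = 0.2430 → 24.30 percentage points

24.30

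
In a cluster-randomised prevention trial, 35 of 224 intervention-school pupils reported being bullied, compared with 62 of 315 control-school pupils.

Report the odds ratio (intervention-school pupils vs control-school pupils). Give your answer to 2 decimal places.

odds, intervention-school pupils = 35/189 = 0.1852
odds, control-school pupils = 62/253 = 0.2451
OR = 0.1852 / 0.2451 = 0.76

OR: 0.76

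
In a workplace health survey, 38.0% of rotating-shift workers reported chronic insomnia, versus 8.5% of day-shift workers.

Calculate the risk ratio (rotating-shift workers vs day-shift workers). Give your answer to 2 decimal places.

RR = 0.3800 / 0.0850 = 4.47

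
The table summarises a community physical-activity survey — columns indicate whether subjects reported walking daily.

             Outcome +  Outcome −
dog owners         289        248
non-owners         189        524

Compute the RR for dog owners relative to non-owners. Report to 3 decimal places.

risk, dog owners = 289/537 = 0.5382
risk, non-owners = 189/713 = 0.2651
RR = 0.5382 / 0.2651 = 2.030

RR ≈ 2.030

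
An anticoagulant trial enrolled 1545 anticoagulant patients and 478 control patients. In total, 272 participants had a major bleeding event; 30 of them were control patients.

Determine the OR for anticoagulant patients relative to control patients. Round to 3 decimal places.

anticoagulant patients with the outcome: 272 − 30 = 242
anticoagulant patients without the outcome: 1545 − 242 = 1303
control patients without the outcome: 478 − 30 = 448
OR = (242 × 448) / (1303 × 30) = 108416/39090 ≈ 2.773

OR = 2.773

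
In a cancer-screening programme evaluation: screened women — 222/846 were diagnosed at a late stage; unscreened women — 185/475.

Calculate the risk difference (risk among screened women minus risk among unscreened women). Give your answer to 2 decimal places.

risk, screened women = 222/846 = 0.2624
risk, unscreened women = 185/475 = 0.3895
risk difference = 0.2624 − 0.3895 = -0.13

RD: -0.13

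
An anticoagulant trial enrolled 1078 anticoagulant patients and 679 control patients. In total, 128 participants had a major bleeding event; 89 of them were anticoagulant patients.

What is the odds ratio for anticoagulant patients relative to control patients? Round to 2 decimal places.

OR ≈ 1.48

anticoagulant patients without the outcome: 1078 − 89 = 989
control patients with the outcome: 128 − 89 = 39
control patients without the outcome: 679 − 39 = 640
odds, anticoagulant patients = 89/989 = 0.0900
odds, control patients = 39/640 = 0.0609
OR = 0.0900 / 0.0609 = 1.48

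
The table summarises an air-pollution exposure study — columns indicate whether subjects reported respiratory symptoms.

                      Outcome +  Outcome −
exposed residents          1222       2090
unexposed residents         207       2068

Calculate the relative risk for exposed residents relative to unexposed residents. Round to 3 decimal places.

4.055

risk, exposed residents = 1222/3312 = 0.3690
risk, unexposed residents = 207/2275 = 0.0910
RR = 0.3690 / 0.0910 = 4.055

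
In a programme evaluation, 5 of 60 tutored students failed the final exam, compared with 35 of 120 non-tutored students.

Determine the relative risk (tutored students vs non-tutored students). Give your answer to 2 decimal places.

risk, tutored students = 5/60 = 0.0833
risk, non-tutored students = 35/120 = 0.2917
RR = 0.0833 / 0.2917 = 0.29

RR ≈ 0.29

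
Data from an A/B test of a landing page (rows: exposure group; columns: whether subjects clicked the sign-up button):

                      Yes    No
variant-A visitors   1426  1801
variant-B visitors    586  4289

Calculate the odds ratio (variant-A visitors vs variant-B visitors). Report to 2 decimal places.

OR: 5.80

odds, variant-A visitors = 1426/1801 = 0.7918
odds, variant-B visitors = 586/4289 = 0.1366
OR = 0.7918 / 0.1366 = 5.80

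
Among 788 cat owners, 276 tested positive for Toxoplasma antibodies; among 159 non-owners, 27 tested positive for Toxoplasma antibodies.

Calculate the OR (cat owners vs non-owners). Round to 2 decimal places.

OR: 2.64

odds, cat owners = 276/512 = 0.5391
odds, non-owners = 27/132 = 0.2045
OR = 0.5391 / 0.2045 = 2.64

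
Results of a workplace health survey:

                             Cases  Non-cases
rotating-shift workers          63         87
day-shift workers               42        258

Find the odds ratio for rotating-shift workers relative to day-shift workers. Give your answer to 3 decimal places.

OR = (63 × 258) / (87 × 42) = 16254/3654 ≈ 4.448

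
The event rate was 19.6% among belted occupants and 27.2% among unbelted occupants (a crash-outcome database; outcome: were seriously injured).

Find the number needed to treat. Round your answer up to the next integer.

absolute risk difference = 0.076000
1 / 0.076000 = 13.158 → round up → 14

14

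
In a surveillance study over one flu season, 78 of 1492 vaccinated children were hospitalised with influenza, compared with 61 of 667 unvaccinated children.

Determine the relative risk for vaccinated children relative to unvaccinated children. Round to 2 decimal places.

RR: 0.57

risk, vaccinated children = 78/1492 = 0.0523
risk, unvaccinated children = 61/667 = 0.0915
RR = 0.0523 / 0.0915 = 0.57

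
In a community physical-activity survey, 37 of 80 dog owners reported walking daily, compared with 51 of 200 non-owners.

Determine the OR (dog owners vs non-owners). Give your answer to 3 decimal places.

2.514

odds, dog owners = 37/43 = 0.8605
odds, non-owners = 51/149 = 0.3423
OR = 0.8605 / 0.3423 = 2.514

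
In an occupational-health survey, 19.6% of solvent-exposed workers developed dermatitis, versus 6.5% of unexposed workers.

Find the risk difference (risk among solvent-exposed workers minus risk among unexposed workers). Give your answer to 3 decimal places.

risk difference = 0.1960 − 0.0650 = 0.131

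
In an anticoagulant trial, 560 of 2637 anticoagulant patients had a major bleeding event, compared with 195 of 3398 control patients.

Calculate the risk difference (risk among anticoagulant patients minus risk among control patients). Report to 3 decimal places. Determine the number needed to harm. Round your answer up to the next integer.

risk, anticoagulant patients = 560/2637 = 0.2124
risk, control patients = 195/3398 = 0.0574
risk difference = 0.2124 − 0.0574 = 0.155
absolute risk difference = 0.154976
1 / 0.154976 = 6.453 → round up → 7

RD = 0.155; NNH = 7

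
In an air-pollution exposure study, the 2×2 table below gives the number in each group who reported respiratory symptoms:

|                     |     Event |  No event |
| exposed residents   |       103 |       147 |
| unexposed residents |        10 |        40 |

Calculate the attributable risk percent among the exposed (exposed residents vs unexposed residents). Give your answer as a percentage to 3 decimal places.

risk, exposed residents = 103/250 = 0.4120
risk, unexposed residents = 10/50 = 0.2000
AR% = (0.4120 − 0.2000) / 0.4120 = 0.5146 → 51.456%

51.456%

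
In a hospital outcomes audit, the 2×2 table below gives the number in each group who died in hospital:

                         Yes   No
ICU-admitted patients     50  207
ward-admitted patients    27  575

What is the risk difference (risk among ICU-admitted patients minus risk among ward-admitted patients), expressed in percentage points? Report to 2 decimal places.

risk, ICU-admitted patients = 50/257 = 0.19455
risk, ward-admitted patients = 27/602 = 0.04485
risk difference = 0.19455 − 0.04485 = 0.14970 → 14.97 percentage points

RD = 14.97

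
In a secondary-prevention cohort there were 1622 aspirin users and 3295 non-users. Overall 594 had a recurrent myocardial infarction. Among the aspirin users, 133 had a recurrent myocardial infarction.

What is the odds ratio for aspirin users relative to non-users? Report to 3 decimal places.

0.549

aspirin users without the outcome: 1622 − 133 = 1489
non-users with the outcome: 594 − 133 = 461
non-users without the outcome: 3295 − 461 = 2834
OR = (133 × 2834) / (1489 × 461) = 376922/686429 ≈ 0.549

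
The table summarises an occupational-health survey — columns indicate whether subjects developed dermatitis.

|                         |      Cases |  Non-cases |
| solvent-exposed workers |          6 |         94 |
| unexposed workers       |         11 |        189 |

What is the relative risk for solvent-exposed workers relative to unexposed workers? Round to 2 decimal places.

RR ≈ 1.09

risk, solvent-exposed workers = 6/100 = 0.0600
risk, unexposed workers = 11/200 = 0.0550
RR = 0.0600 / 0.0550 = 1.09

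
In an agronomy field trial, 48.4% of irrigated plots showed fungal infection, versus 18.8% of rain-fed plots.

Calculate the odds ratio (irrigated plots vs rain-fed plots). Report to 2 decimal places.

OR = 4.05

odds, irrigated plots = 0.4840/0.5160 = 0.9380
odds, rain-fed plots = 0.1880/0.8120 = 0.2315
OR = 0.9380 / 0.2315 = 4.05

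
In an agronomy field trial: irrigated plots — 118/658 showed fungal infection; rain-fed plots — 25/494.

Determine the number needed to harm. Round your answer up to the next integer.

risk, irrigated plots = 118/658 = 0.179331
risk, rain-fed plots = 25/494 = 0.050607
absolute risk difference = 0.128724
1 / 0.128724 = 7.769 → round up → 8

NNH ≈ 8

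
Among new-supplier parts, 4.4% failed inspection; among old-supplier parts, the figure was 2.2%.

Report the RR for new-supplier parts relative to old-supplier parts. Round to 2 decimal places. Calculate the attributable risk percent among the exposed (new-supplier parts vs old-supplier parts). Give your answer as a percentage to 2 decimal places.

RR = 2.00; AR% = 50.00%

RR = 0.04400 / 0.02200 = 2.00
AR% = (0.04400 − 0.02200) / 0.04400 = 0.5000 → 50.00%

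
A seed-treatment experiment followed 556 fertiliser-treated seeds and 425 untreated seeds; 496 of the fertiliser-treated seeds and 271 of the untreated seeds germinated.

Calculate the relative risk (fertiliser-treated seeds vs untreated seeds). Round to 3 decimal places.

risk, fertiliser-treated seeds = 496/556 = 0.8921
risk, untreated seeds = 271/425 = 0.6376
RR = 0.8921 / 0.6376 = 1.399

1.399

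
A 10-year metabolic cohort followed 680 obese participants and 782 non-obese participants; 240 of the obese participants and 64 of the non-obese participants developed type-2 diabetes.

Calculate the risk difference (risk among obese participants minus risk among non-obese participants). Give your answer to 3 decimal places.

risk, obese participants = 240/680 = 0.3529
risk, non-obese participants = 64/782 = 0.0818
risk difference = 0.3529 − 0.0818 = 0.271

0.271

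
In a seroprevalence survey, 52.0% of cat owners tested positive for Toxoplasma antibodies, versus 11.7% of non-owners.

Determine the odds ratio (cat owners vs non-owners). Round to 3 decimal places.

odds, cat owners = 0.5200/0.4800 = 1.0833
odds, non-owners = 0.1170/0.8830 = 0.1325
OR = 1.0833 / 0.1325 = 8.176

OR = 8.176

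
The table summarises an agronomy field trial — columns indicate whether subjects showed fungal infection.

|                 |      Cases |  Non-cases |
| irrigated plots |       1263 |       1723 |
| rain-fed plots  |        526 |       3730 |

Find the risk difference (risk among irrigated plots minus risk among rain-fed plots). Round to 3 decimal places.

risk, irrigated plots = 1263/2986 = 0.4230
risk, rain-fed plots = 526/4256 = 0.1236
risk difference = 0.4230 − 0.1236 = 0.299

0.299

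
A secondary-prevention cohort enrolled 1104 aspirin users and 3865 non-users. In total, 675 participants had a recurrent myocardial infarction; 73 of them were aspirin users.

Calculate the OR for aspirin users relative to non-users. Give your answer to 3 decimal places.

aspirin users without the outcome: 1104 − 73 = 1031
non-users with the outcome: 675 − 73 = 602
non-users without the outcome: 3865 − 602 = 3263
OR = (73 × 3263) / (1031 × 602) = 238199/620662 ≈ 0.384

0.384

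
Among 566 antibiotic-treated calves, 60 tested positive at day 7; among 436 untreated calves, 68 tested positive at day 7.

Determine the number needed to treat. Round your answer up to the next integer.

risk, antibiotic-treated calves = 60/566 = 0.106007
risk, untreated calves = 68/436 = 0.155963
absolute risk difference = 0.049956
1 / 0.049956 = 20.018 → round up → 21

21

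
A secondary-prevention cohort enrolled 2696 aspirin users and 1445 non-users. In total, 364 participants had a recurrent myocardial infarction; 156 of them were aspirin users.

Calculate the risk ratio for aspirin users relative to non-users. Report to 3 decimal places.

aspirin users without the outcome: 2696 − 156 = 2540
non-users with the outcome: 364 − 156 = 208
non-users without the outcome: 1445 − 208 = 1237
risk, aspirin users = 156/2696 = 0.0579
risk, non-users = 208/1445 = 0.1439
RR = 0.0579 / 0.1439 = 0.402

RR = 0.402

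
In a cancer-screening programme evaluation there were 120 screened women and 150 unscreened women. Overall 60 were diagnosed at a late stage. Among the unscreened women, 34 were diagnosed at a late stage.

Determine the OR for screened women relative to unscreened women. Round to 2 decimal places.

screened women with the outcome: 60 − 34 = 26
screened women without the outcome: 120 − 26 = 94
unscreened women without the outcome: 150 − 34 = 116
OR = (26 × 116) / (94 × 34) = 3016/3196 ≈ 0.94

OR ≈ 0.94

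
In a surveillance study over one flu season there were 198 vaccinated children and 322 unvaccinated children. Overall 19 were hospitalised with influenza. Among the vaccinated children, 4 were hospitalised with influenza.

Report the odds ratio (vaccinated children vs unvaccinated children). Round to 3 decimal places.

vaccinated children without the outcome: 198 − 4 = 194
unvaccinated children with the outcome: 19 − 4 = 15
unvaccinated children without the outcome: 322 − 15 = 307
OR = (4 × 307) / (194 × 15) = 1228/2910 ≈ 0.422

OR ≈ 0.422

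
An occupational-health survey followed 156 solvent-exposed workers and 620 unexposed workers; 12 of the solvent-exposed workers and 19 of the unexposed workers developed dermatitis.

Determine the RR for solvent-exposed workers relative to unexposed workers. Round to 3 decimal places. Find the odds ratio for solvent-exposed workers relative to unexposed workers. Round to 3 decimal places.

RR = 2.510; OR = 2.636

risk, solvent-exposed workers = 12/156 = 0.07692
risk, unexposed workers = 19/620 = 0.03065
RR = 0.07692 / 0.03065 = 2.510
OR = (12 × 601) / (144 × 19) = 7212/2736 ≈ 2.636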